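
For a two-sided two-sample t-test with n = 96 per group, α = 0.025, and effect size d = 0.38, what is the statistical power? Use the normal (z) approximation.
Power ≈ 0.65

Power calculation (two-sample t-test, normal approximation):
z_β = d · √(n/2) - z_{α/2}
z_β = 0.38 · √(96/2) - 2.241
z_β = 0.38 · 6.928 - 2.241
z_β = 0.391

Power = Φ(z_β) = Φ(0.391) ≈ 0.652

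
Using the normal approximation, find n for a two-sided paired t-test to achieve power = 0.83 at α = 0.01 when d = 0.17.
n = 432 pairs

Sample size formula (paired t-test, normal approximation):
n = ((z_{α/2} + z_β) / d)²

z_{α/2} = 2.576 (for α = 0.01, two-sided)
z_β = 0.954 (for power = 0.83)
d = 0.17

n = ((2.576 + 0.954) / 0.17)²
n = (20.765)²
n ≈ 431.19
Round up to the next whole number: n = 432 pairs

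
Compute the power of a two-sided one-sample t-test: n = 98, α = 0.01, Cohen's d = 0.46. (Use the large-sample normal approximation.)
Power ≈ 0.98

Power calculation (one-sample t-test, normal approximation):
z_β = d · √n - z_{α/2}
z_β = 0.46 · √98 - 2.576
z_β = 0.46 · 9.899 - 2.576
z_β = 1.978

Power = Φ(z_β) = Φ(1.978) ≈ 0.976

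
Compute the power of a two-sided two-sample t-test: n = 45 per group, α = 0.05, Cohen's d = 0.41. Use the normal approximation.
Power ≈ 0.49

Power calculation (two-sample t-test, normal approximation):
z_β = d · √(n/2) - z_{α/2}
z_β = 0.41 · √(45/2) - 1.960
z_β = 0.41 · 4.743 - 1.960
z_β = -0.015

Power = Φ(z_β) = Φ(-0.015) ≈ 0.494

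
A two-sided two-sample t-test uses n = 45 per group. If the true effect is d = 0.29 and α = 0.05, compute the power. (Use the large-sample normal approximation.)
Power ≈ 0.28

Power calculation (two-sample t-test, normal approximation):
z_β = d · √(n/2) - z_{α/2}
z_β = 0.29 · √(45/2) - 1.960
z_β = 0.29 · 4.743 - 1.960
z_β = -0.584

Power = Φ(z_β) = Φ(-0.584) ≈ 0.279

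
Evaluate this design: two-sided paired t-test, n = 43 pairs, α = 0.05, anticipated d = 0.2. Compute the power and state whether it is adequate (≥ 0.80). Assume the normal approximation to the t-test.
Power ≈ 0.26; the study is underpowered (power < 0.80)

Power calculation (paired t-test, normal approximation):
z_β = d · √n - z_{α/2}
z_β = 0.2 · √43 - 1.960
z_β = 0.2 · 6.557 - 1.960
z_β = -0.648

Power = Φ(z_β) = Φ(-0.648) ≈ 0.258

Effect size d = 0.2 is small by Cohen's convention (0.2/0.5/0.8).

Threshold: power ≥ 0.80 is conventionally adequate.
Power ≈ 0.26 → the study is underpowered (power < 0.80).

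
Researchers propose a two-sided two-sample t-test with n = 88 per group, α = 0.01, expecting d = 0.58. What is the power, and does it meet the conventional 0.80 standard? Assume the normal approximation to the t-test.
Power ≈ 0.90; the study is adequately powered (power ≥ 0.80)

Power calculation (two-sample t-test, normal approximation):
z_β = d · √(n/2) - z_{α/2}
z_β = 0.58 · √(88/2) - 2.576
z_β = 0.58 · 6.633 - 2.576
z_β = 1.271

Power = Φ(z_β) = Φ(1.271) ≈ 0.898

Effect size d = 0.58 is medium by Cohen's convention (0.2/0.5/0.8).

Threshold: power ≥ 0.80 is conventionally adequate.
Power ≈ 0.90 → the study is adequately powered (power ≥ 0.80).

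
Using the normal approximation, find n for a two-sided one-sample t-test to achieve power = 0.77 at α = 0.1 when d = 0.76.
n = 10

Sample size formula (one-sample t-test, normal approximation):
n = ((z_{α/2} + z_β) / d)²

z_{α/2} = 1.645 (for α = 0.1, two-sided)
z_β = 0.739 (for power = 0.77)
d = 0.76

n = ((1.645 + 0.739) / 0.76)²
n = (3.137)²
n ≈ 9.84
Round up to the next whole number: n = 10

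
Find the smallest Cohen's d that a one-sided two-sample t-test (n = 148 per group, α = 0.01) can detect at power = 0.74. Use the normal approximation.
d ≈ 0.35

Minimum detectable effect (two-sample t-test, normal approximation):
d = (z_α + z_β) / √(n/2)
d = (2.326 + 0.643) / √(148/2)
d = 2.970 / 8.602
d ≈ 0.35

By Cohen's convention (0.2 small / 0.5 medium / 0.8 large): small effect.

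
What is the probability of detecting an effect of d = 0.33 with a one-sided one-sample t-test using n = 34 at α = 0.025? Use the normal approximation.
Power ≈ 0.49

Power calculation (one-sample t-test, normal approximation):
z_β = d · √n - z_α
z_β = 0.33 · √34 - 1.960
z_β = 0.33 · 5.831 - 1.960
z_β = -0.036

Power = Φ(z_β) = Φ(-0.036) ≈ 0.486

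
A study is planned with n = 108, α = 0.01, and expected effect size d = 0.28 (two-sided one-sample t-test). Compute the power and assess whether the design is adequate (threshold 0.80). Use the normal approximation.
Power ≈ 0.63; the study is underpowered (power < 0.80)

Power calculation (one-sample t-test, normal approximation):
z_β = d · √n - z_{α/2}
z_β = 0.28 · √108 - 2.576
z_β = 0.28 · 10.392 - 2.576
z_β = 0.334

Power = Φ(z_β) = Φ(0.334) ≈ 0.631

Effect size d = 0.28 is small by Cohen's convention (0.2/0.5/0.8).

Threshold: power ≥ 0.80 is conventionally adequate.
Power ≈ 0.63 → the study is underpowered (power < 0.80).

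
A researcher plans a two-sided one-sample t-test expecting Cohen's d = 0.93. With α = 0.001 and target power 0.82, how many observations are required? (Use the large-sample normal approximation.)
n = 21

Sample size formula (one-sample t-test, normal approximation):
n = ((z_{α/2} + z_β) / d)²

z_{α/2} = 3.291 (for α = 0.001, two-sided)
z_β = 0.915 (for power = 0.82)
d = 0.93

n = ((3.291 + 0.915) / 0.93)²
n = (4.523)²
n ≈ 20.46
Round up to the next whole number: n = 21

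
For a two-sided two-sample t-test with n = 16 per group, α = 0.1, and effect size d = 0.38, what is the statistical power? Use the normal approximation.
Power ≈ 0.28

Power calculation (two-sample t-test, normal approximation):
z_β = d · √(n/2) - z_{α/2}
z_β = 0.38 · √(16/2) - 1.645
z_β = 0.38 · 2.828 - 1.645
z_β = -0.570

Power = Φ(z_β) = Φ(-0.570) ≈ 0.284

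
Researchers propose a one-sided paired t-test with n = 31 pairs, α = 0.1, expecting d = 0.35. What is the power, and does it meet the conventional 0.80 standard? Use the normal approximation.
Power ≈ 0.75; the study is underpowered (power < 0.80)

Power calculation (paired t-test, normal approximation):
z_β = d · √n - z_α
z_β = 0.35 · √31 - 1.282
z_β = 0.35 · 5.568 - 1.282
z_β = 0.667

Power = Φ(z_β) = Φ(0.667) ≈ 0.748

Effect size d = 0.35 is small by Cohen's convention (0.2/0.5/0.8).

Threshold: power ≥ 0.80 is conventionally adequate.
Power ≈ 0.75 → the study is underpowered (power < 0.80).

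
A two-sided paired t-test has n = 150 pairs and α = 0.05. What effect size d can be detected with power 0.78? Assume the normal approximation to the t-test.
d ≈ 0.22

Minimum detectable effect (paired t-test, normal approximation):
d = (z_{α/2} + z_β) / √n
d = (1.960 + 0.772) / √150
d = 2.732 / 12.247
d ≈ 0.22

By Cohen's convention (0.2 small / 0.5 medium / 0.8 large): small effect.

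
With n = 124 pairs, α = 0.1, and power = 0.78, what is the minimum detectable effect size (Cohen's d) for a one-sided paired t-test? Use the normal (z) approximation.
d ≈ 0.18

Minimum detectable effect (paired t-test, normal approximation):
d = (z_α + z_β) / √n
d = (1.282 + 0.772) / √124
d = 2.054 / 11.136
d ≈ 0.18

By Cohen's convention (0.2 small / 0.5 medium / 0.8 large): very small effect.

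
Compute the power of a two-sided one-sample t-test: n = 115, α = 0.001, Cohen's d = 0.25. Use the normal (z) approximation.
Power ≈ 0.27

Power calculation (one-sample t-test, normal approximation):
z_β = d · √n - z_{α/2}
z_β = 0.25 · √115 - 3.291
z_β = 0.25 · 10.724 - 3.291
z_β = -0.610

Power = Φ(z_β) = Φ(-0.610) ≈ 0.271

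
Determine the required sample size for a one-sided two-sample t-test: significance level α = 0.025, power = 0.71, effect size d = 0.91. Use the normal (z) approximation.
n = 16 per group

Sample size formula (two-sample t-test, normal approximation):
n = 2 · ((z_α + z_β) / d)²

z_α = 1.960 (for α = 0.025, one-sided)
z_β = 0.553 (for power = 0.71)
d = 0.91

n = 2 · ((1.960 + 0.553) / 0.91)²
n = 2 · (2.762)²
n ≈ 15.26
Round up to the next whole number: n = 16 per group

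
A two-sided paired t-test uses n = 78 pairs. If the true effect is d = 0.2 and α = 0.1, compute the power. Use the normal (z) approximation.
Power ≈ 0.55

Power calculation (paired t-test, normal approximation):
z_β = d · √n - z_{α/2}
z_β = 0.2 · √78 - 1.645
z_β = 0.2 · 8.832 - 1.645
z_β = 0.121

Power = Φ(z_β) = Φ(0.121) ≈ 0.548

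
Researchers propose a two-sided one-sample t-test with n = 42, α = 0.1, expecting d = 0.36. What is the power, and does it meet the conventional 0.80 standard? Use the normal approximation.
Power ≈ 0.75; the study is underpowered (power < 0.80)

Power calculation (one-sample t-test, normal approximation):
z_β = d · √n - z_{α/2}
z_β = 0.36 · √42 - 1.645
z_β = 0.36 · 6.481 - 1.645
z_β = 0.688

Power = Φ(z_β) = Φ(0.688) ≈ 0.754

Effect size d = 0.36 is small by Cohen's convention (0.2/0.5/0.8).

Threshold: power ≥ 0.80 is conventionally adequate.
Power ≈ 0.75 → the study is underpowered (power < 0.80).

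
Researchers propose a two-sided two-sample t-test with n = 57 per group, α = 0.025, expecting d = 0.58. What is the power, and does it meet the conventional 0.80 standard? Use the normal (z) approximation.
Power ≈ 0.80; the study is adequately powered (power ≥ 0.80)

Power calculation (two-sample t-test, normal approximation):
z_β = d · √(n/2) - z_{α/2}
z_β = 0.58 · √(57/2) - 2.241
z_β = 0.58 · 5.339 - 2.241
z_β = 0.855

Power = Φ(z_β) = Φ(0.855) ≈ 0.804

Effect size d = 0.58 is medium by Cohen's convention (0.2/0.5/0.8).

Threshold: power ≥ 0.80 is conventionally adequate.
Power ≈ 0.80 → the study is adequately powered (power ≥ 0.80).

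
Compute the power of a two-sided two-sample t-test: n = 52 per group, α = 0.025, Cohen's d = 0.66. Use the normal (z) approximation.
Power ≈ 0.87

Power calculation (two-sample t-test, normal approximation):
z_β = d · √(n/2) - z_{α/2}
z_β = 0.66 · √(52/2) - 2.241
z_β = 0.66 · 5.099 - 2.241
z_β = 1.124

Power = Φ(z_β) = Φ(1.124) ≈ 0.869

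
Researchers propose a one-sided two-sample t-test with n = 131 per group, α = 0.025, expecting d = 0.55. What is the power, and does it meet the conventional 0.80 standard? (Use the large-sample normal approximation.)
Power ≈ 0.99; the study is adequately powered (power ≥ 0.80)

Power calculation (two-sample t-test, normal approximation):
z_β = d · √(n/2) - z_α
z_β = 0.55 · √(131/2) - 1.960
z_β = 0.55 · 8.093 - 1.960
z_β = 2.491

Power = Φ(z_β) = Φ(2.491) ≈ 0.994

Effect size d = 0.55 is medium by Cohen's convention (0.2/0.5/0.8).

Threshold: power ≥ 0.80 is conventionally adequate.
Power ≈ 0.99 → the study is adequately powered (power ≥ 0.80).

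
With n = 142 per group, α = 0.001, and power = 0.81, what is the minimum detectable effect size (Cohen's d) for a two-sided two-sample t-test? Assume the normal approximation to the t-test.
d ≈ 0.49

Minimum detectable effect (two-sample t-test, normal approximation):
d = (z_{α/2} + z_β) / √(n/2)
d = (3.291 + 0.878) / √(142/2)
d = 4.168 / 8.426
d ≈ 0.49

By Cohen's convention (0.2 small / 0.5 medium / 0.8 large): small effect.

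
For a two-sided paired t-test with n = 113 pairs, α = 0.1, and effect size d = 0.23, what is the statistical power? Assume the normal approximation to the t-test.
Power ≈ 0.79

Power calculation (paired t-test, normal approximation):
z_β = d · √n - z_{α/2}
z_β = 0.23 · √113 - 1.645
z_β = 0.23 · 10.630 - 1.645
z_β = 0.800

Power = Φ(z_β) = Φ(0.800) ≈ 0.788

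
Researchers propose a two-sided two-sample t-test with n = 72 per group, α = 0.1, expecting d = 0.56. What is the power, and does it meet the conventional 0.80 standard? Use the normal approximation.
Power ≈ 0.96; the study is adequately powered (power ≥ 0.80)

Power calculation (two-sample t-test, normal approximation):
z_β = d · √(n/2) - z_{α/2}
z_β = 0.56 · √(72/2) - 1.645
z_β = 0.56 · 6.000 - 1.645
z_β = 1.715

Power = Φ(z_β) = Φ(1.715) ≈ 0.957

Effect size d = 0.56 is medium by Cohen's convention (0.2/0.5/0.8).

Threshold: power ≥ 0.80 is conventionally adequate.
Power ≈ 0.96 → the study is adequately powered (power ≥ 0.80).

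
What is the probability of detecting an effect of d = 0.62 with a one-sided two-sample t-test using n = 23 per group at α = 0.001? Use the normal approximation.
Power ≈ 0.16

Power calculation (two-sample t-test, normal approximation):
z_β = d · √(n/2) - z_α
z_β = 0.62 · √(23/2) - 3.090
z_β = 0.62 · 3.391 - 3.090
z_β = -0.988

Power = Φ(z_β) = Φ(-0.988) ≈ 0.162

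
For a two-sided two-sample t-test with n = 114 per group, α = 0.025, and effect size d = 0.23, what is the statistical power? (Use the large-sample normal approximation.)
Power ≈ 0.31

Power calculation (two-sample t-test, normal approximation):
z_β = d · √(n/2) - z_{α/2}
z_β = 0.23 · √(114/2) - 2.241
z_β = 0.23 · 7.550 - 2.241
z_β = -0.505

Power = Φ(z_β) = Φ(-0.505) ≈ 0.307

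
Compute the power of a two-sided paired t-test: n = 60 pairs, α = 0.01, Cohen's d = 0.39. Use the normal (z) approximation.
Power ≈ 0.67

Power calculation (paired t-test, normal approximation):
z_β = d · √n - z_{α/2}
z_β = 0.39 · √60 - 2.576
z_β = 0.39 · 7.746 - 2.576
z_β = 0.445

Power = Φ(z_β) = Φ(0.445) ≈ 0.672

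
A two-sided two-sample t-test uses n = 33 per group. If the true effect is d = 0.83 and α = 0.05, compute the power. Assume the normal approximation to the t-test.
Power ≈ 0.92

Power calculation (two-sample t-test, normal approximation):
z_β = d · √(n/2) - z_{α/2}
z_β = 0.83 · √(33/2) - 1.960
z_β = 0.83 · 4.062 - 1.960
z_β = 1.412

Power = Φ(z_β) = Φ(1.412) ≈ 0.921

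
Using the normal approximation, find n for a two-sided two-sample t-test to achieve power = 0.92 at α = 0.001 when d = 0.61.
n = 119 per group

Sample size formula (two-sample t-test, normal approximation):
n = 2 · ((z_{α/2} + z_β) / d)²

z_{α/2} = 3.291 (for α = 0.001, two-sided)
z_β = 1.405 (for power = 0.92)
d = 0.61

n = 2 · ((3.291 + 1.405) / 0.61)²
n = 2 · (7.698)²
n ≈ 118.52
Round up to the next whole number: n = 119 per group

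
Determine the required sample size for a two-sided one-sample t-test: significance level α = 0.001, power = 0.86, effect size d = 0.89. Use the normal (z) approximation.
n = 25

Sample size formula (one-sample t-test, normal approximation):
n = ((z_{α/2} + z_β) / d)²

z_{α/2} = 3.291 (for α = 0.001, two-sided)
z_β = 1.080 (for power = 0.86)
d = 0.89

n = ((3.291 + 1.080) / 0.89)²
n = (4.911)²
n ≈ 24.12
Round up to the next whole number: n = 25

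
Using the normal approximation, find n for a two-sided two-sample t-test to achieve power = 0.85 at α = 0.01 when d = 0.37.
n = 191 per group

Sample size formula (two-sample t-test, normal approximation):
n = 2 · ((z_{α/2} + z_β) / d)²

z_{α/2} = 2.576 (for α = 0.01, two-sided)
z_β = 1.036 (for power = 0.85)
d = 0.37

n = 2 · ((2.576 + 1.036) / 0.37)²
n = 2 · (9.762)²
n ≈ 190.59
Round up to the next whole number: n = 191 per group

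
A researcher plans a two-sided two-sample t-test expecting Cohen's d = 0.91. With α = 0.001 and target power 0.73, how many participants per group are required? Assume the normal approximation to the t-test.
n = 37 per group

Sample size formula (two-sample t-test, normal approximation):
n = 2 · ((z_{α/2} + z_β) / d)²

z_{α/2} = 3.291 (for α = 0.001, two-sided)
z_β = 0.613 (for power = 0.73)
d = 0.91

n = 2 · ((3.291 + 0.613) / 0.91)²
n = 2 · (4.290)²
n ≈ 36.81
Round up to the next whole number: n = 37 per group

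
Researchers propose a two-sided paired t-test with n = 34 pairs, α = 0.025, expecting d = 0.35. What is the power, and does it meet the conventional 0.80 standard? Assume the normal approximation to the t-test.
Power ≈ 0.42; the study is underpowered (power < 0.80)

Power calculation (paired t-test, normal approximation):
z_β = d · √n - z_{α/2}
z_β = 0.35 · √34 - 2.241
z_β = 0.35 · 5.831 - 2.241
z_β = -0.201

Power = Φ(z_β) = Φ(-0.201) ≈ 0.421

Effect size d = 0.35 is small by Cohen's convention (0.2/0.5/0.8).

Threshold: power ≥ 0.80 is conventionally adequate.
Power ≈ 0.42 → the study is underpowered (power < 0.80).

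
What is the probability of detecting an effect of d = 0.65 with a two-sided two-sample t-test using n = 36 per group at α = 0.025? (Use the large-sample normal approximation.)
Power ≈ 0.70

Power calculation (two-sample t-test, normal approximation):
z_β = d · √(n/2) - z_{α/2}
z_β = 0.65 · √(36/2) - 2.241
z_β = 0.65 · 4.243 - 2.241
z_β = 0.516

Power = Φ(z_β) = Φ(0.516) ≈ 0.697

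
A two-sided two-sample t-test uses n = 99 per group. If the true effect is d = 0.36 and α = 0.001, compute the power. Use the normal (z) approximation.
Power ≈ 0.22

Power calculation (two-sample t-test, normal approximation):
z_β = d · √(n/2) - z_{α/2}
z_β = 0.36 · √(99/2) - 3.291
z_β = 0.36 · 7.036 - 3.291
z_β = -0.758

Power = Φ(z_β) = Φ(-0.758) ≈ 0.224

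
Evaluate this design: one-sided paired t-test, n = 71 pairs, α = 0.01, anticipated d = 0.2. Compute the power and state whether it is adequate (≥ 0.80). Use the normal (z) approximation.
Power ≈ 0.26; the study is underpowered (power < 0.80)

Power calculation (paired t-test, normal approximation):
z_β = d · √n - z_α
z_β = 0.2 · √71 - 2.326
z_β = 0.2 · 8.426 - 2.326
z_β = -0.641

Power = Φ(z_β) = Φ(-0.641) ≈ 0.261

Effect size d = 0.2 is small by Cohen's convention (0.2/0.5/0.8).

Threshold: power ≥ 0.80 is conventionally adequate.
Power ≈ 0.26 → the study is underpowered (power < 0.80).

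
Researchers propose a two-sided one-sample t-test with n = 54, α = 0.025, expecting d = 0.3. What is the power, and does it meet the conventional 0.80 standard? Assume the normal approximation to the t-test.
Power ≈ 0.49; the study is underpowered (power < 0.80)

Power calculation (one-sample t-test, normal approximation):
z_β = d · √n - z_{α/2}
z_β = 0.3 · √54 - 2.241
z_β = 0.3 · 7.348 - 2.241
z_β = -0.037

Power = Φ(z_β) = Φ(-0.037) ≈ 0.485

Effect size d = 0.3 is small by Cohen's convention (0.2/0.5/0.8).

Threshold: power ≥ 0.80 is conventionally adequate.
Power ≈ 0.49 → the study is underpowered (power < 0.80).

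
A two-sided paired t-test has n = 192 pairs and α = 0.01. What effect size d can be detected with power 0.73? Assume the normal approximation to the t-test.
d ≈ 0.23

Minimum detectable effect (paired t-test, normal approximation):
d = (z_{α/2} + z_β) / √n
d = (2.576 + 0.613) / √192
d = 3.189 / 13.856
d ≈ 0.23

By Cohen's convention (0.2 small / 0.5 medium / 0.8 large): small effect.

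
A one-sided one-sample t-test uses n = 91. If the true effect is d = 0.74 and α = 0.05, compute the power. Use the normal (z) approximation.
Power ≈ 1.00

Power calculation (one-sample t-test, normal approximation):
z_β = d · √n - z_α
z_β = 0.74 · √91 - 1.645
z_β = 0.74 · 9.539 - 1.645
z_β = 5.414

Power = Φ(z_β) = Φ(5.414) ≈ 1.000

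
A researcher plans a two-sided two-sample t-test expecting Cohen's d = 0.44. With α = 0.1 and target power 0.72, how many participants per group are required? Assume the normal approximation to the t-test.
n = 52 per group

Sample size formula (two-sample t-test, normal approximation):
n = 2 · ((z_{α/2} + z_β) / d)²

z_{α/2} = 1.645 (for α = 0.1, two-sided)
z_β = 0.583 (for power = 0.72)
d = 0.44

n = 2 · ((1.645 + 0.583) / 0.44)²
n = 2 · (5.064)²
n ≈ 51.29
Round up to the next whole number: n = 52 per group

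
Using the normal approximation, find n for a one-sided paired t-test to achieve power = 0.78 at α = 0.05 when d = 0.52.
n = 22 pairs

Sample size formula (paired t-test, normal approximation):
n = ((z_α + z_β) / d)²

z_α = 1.645 (for α = 0.05, one-sided)
z_β = 0.772 (for power = 0.78)
d = 0.52

n = ((1.645 + 0.772) / 0.52)²
n = (4.648)²
n ≈ 21.60
Round up to the next whole number: n = 22 pairs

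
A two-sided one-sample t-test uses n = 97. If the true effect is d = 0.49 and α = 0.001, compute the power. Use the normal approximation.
Power ≈ 0.94

Power calculation (one-sample t-test, normal approximation):
z_β = d · √n - z_{α/2}
z_β = 0.49 · √97 - 3.291
z_β = 0.49 · 9.849 - 3.291
z_β = 1.535

Power = Φ(z_β) = Φ(1.535) ≈ 0.938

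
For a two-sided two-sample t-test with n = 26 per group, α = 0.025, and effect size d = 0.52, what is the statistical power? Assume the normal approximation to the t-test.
Power ≈ 0.36

Power calculation (two-sample t-test, normal approximation):
z_β = d · √(n/2) - z_{α/2}
z_β = 0.52 · √(26/2) - 2.241
z_β = 0.52 · 3.606 - 2.241
z_β = -0.367

Power = Φ(z_β) = Φ(-0.367) ≈ 0.357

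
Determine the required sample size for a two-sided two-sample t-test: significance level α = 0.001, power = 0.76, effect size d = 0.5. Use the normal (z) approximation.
n = 128 per group

Sample size formula (two-sample t-test, normal approximation):
n = 2 · ((z_{α/2} + z_β) / d)²

z_{α/2} = 3.291 (for α = 0.001, two-sided)
z_β = 0.706 (for power = 0.76)
d = 0.5

n = 2 · ((3.291 + 0.706) / 0.5)²
n = 2 · (7.994)²
n ≈ 127.81
Round up to the next whole number: n = 128 per group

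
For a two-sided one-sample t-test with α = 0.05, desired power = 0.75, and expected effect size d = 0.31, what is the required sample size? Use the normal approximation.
n = 73

Sample size formula (one-sample t-test, normal approximation):
n = ((z_{α/2} + z_β) / d)²

z_{α/2} = 1.960 (for α = 0.05, two-sided)
z_β = 0.674 (for power = 0.75)
d = 0.31

n = ((1.960 + 0.674) / 0.31)²
n = (8.497)²
n ≈ 72.20
Round up to the next whole number: n = 73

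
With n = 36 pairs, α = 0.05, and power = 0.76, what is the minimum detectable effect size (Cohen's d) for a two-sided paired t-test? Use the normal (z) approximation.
d ≈ 0.44

Minimum detectable effect (paired t-test, normal approximation):
d = (z_{α/2} + z_β) / √n
d = (1.960 + 0.706) / √36
d = 2.666 / 6.000
d ≈ 0.44

By Cohen's convention (0.2 small / 0.5 medium / 0.8 large): small effect.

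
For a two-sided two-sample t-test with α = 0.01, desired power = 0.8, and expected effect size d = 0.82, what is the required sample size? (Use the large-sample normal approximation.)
n = 35 per group

Sample size formula (two-sample t-test, normal approximation):
n = 2 · ((z_{α/2} + z_β) / d)²

z_{α/2} = 2.576 (for α = 0.01, two-sided)
z_β = 0.842 (for power = 0.8)
d = 0.82

n = 2 · ((2.576 + 0.842) / 0.82)²
n = 2 · (4.168)²
n ≈ 34.74
Round up to the next whole number: n = 35 per group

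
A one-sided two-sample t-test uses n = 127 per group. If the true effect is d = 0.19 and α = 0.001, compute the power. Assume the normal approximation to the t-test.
Power ≈ 0.06

Power calculation (two-sample t-test, normal approximation):
z_β = d · √(n/2) - z_α
z_β = 0.19 · √(127/2) - 3.090
z_β = 0.19 · 7.969 - 3.090
z_β = -1.576

Power = Φ(z_β) = Φ(-1.576) ≈ 0.057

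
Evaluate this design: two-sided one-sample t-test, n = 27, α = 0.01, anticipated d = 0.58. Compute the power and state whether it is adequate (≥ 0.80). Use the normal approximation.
Power ≈ 0.67; the study is underpowered (power < 0.80)

Power calculation (one-sample t-test, normal approximation):
z_β = d · √n - z_{α/2}
z_β = 0.58 · √27 - 2.576
z_β = 0.58 · 5.196 - 2.576
z_β = 0.438

Power = Φ(z_β) = Φ(0.438) ≈ 0.669

Effect size d = 0.58 is medium by Cohen's convention (0.2/0.5/0.8).

Threshold: power ≥ 0.80 is conventionally adequate.
Power ≈ 0.67 → the study is underpowered (power < 0.80).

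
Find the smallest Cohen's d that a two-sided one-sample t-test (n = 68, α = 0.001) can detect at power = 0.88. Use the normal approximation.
d ≈ 0.54

Minimum detectable effect (one-sample t-test, normal approximation):
d = (z_{α/2} + z_β) / √n
d = (3.291 + 1.175) / √68
d = 4.466 / 8.246
d ≈ 0.54

By Cohen's convention (0.2 small / 0.5 medium / 0.8 large): medium effect.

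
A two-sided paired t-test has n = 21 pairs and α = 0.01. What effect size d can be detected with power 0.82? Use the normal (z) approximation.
d ≈ 0.76

Minimum detectable effect (paired t-test, normal approximation):
d = (z_{α/2} + z_β) / √n
d = (2.576 + 0.915) / √21
d = 3.491 / 4.583
d ≈ 0.76

By Cohen's convention (0.2 small / 0.5 medium / 0.8 large): medium effect.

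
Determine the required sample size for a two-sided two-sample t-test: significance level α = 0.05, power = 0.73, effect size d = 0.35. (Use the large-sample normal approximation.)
n = 109 per group

Sample size formula (two-sample t-test, normal approximation):
n = 2 · ((z_{α/2} + z_β) / d)²

z_{α/2} = 1.960 (for α = 0.05, two-sided)
z_β = 0.613 (for power = 0.73)
d = 0.35

n = 2 · ((1.960 + 0.613) / 0.35)²
n = 2 · (7.351)²
n ≈ 108.07
Round up to the next whole number: n = 109 per group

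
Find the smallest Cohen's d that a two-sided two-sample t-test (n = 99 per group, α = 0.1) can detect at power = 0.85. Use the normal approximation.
d ≈ 0.38

Minimum detectable effect (two-sample t-test, normal approximation):
d = (z_{α/2} + z_β) / √(n/2)
d = (1.645 + 1.036) / √(99/2)
d = 2.681 / 7.036
d ≈ 0.38

By Cohen's convention (0.2 small / 0.5 medium / 0.8 large): small effect.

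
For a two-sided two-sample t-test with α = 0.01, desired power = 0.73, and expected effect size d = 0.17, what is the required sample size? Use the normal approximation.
n = 704 per group

Sample size formula (two-sample t-test, normal approximation):
n = 2 · ((z_{α/2} + z_β) / d)²

z_{α/2} = 2.576 (for α = 0.01, two-sided)
z_β = 0.613 (for power = 0.73)
d = 0.17

n = 2 · ((2.576 + 0.613) / 0.17)²
n = 2 · (18.759)²
n ≈ 703.80
Round up to the next whole number: n = 704 per group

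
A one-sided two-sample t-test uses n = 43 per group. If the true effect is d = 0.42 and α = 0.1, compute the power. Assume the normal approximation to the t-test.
Power ≈ 0.75

Power calculation (two-sample t-test, normal approximation):
z_β = d · √(n/2) - z_α
z_β = 0.42 · √(43/2) - 1.282
z_β = 0.42 · 4.637 - 1.282
z_β = 0.666

Power = Φ(z_β) = Φ(0.666) ≈ 0.747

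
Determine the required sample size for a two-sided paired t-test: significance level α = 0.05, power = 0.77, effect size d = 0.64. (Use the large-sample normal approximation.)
n = 18 pairs

Sample size formula (paired t-test, normal approximation):
n = ((z_{α/2} + z_β) / d)²

z_{α/2} = 1.960 (for α = 0.05, two-sided)
z_β = 0.739 (for power = 0.77)
d = 0.64

n = ((1.960 + 0.739) / 0.64)²
n = (4.217)²
n ≈ 17.78
Round up to the next whole number: n = 18 pairs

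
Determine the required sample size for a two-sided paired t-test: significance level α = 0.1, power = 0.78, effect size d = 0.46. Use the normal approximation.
n = 28 pairs

Sample size formula (paired t-test, normal approximation):
n = ((z_{α/2} + z_β) / d)²

z_{α/2} = 1.645 (for α = 0.1, two-sided)
z_β = 0.772 (for power = 0.78)
d = 0.46

n = ((1.645 + 0.772) / 0.46)²
n = (5.254)²
n ≈ 27.60
Round up to the next whole number: n = 28 pairs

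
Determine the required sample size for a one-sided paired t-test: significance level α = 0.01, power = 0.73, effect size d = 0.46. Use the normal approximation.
n = 41 pairs

Sample size formula (paired t-test, normal approximation):
n = ((z_α + z_β) / d)²

z_α = 2.326 (for α = 0.01, one-sided)
z_β = 0.613 (for power = 0.73)
d = 0.46

n = ((2.326 + 0.613) / 0.46)²
n = (6.389)²
n ≈ 40.82
Round up to the next whole number: n = 41 pairs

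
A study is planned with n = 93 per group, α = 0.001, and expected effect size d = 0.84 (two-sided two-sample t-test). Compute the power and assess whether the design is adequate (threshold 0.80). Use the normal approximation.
Power ≈ 0.99; the study is adequately powered (power ≥ 0.80)

Power calculation (two-sample t-test, normal approximation):
z_β = d · √(n/2) - z_{α/2}
z_β = 0.84 · √(93/2) - 3.291
z_β = 0.84 · 6.819 - 3.291
z_β = 2.438

Power = Φ(z_β) = Φ(2.438) ≈ 0.993

Effect size d = 0.84 is large by Cohen's convention (0.2/0.5/0.8).

Threshold: power ≥ 0.80 is conventionally adequate.
Power ≈ 0.99 → the study is adequately powered (power ≥ 0.80).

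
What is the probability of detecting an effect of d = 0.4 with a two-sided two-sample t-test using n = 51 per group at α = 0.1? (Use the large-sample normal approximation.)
Power ≈ 0.65

Power calculation (two-sample t-test, normal approximation):
z_β = d · √(n/2) - z_{α/2}
z_β = 0.4 · √(51/2) - 1.645
z_β = 0.4 · 5.050 - 1.645
z_β = 0.375

Power = Φ(z_β) = Φ(0.375) ≈ 0.646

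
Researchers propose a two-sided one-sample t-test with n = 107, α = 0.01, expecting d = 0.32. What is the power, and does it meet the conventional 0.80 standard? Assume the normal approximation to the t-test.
Power ≈ 0.77; the study is underpowered (power < 0.80)

Power calculation (one-sample t-test, normal approximation):
z_β = d · √n - z_{α/2}
z_β = 0.32 · √107 - 2.576
z_β = 0.32 · 10.344 - 2.576
z_β = 0.734

Power = Φ(z_β) = Φ(0.734) ≈ 0.769

Effect size d = 0.32 is small by Cohen's convention (0.2/0.5/0.8).

Threshold: power ≥ 0.80 is conventionally adequate.
Power ≈ 0.77 → the study is underpowered (power < 0.80).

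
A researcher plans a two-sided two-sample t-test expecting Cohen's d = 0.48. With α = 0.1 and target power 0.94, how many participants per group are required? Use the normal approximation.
n = 89 per group

Sample size formula (two-sample t-test, normal approximation):
n = 2 · ((z_{α/2} + z_β) / d)²

z_{α/2} = 1.645 (for α = 0.1, two-sided)
z_β = 1.555 (for power = 0.94)
d = 0.48

n = 2 · ((1.645 + 1.555) / 0.48)²
n = 2 · (6.667)²
n ≈ 88.90
Round up to the next whole number: n = 89 per group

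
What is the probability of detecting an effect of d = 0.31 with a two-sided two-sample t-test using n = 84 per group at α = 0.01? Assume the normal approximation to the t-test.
Power ≈ 0.29

Power calculation (two-sample t-test, normal approximation):
z_β = d · √(n/2) - z_{α/2}
z_β = 0.31 · √(84/2) - 2.576
z_β = 0.31 · 6.481 - 2.576
z_β = -0.567

Power = Φ(z_β) = Φ(-0.567) ≈ 0.285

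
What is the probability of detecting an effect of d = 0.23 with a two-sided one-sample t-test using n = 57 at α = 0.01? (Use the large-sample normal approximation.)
Power ≈ 0.20

Power calculation (one-sample t-test, normal approximation):
z_β = d · √n - z_{α/2}
z_β = 0.23 · √57 - 2.576
z_β = 0.23 · 7.550 - 2.576
z_β = -0.839

Power = Φ(z_β) = Φ(-0.839) ≈ 0.201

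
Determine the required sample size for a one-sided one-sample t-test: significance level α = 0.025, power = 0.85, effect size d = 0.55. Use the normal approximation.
n = 30

Sample size formula (one-sample t-test, normal approximation):
n = ((z_α + z_β) / d)²

z_α = 1.960 (for α = 0.025, one-sided)
z_β = 1.036 (for power = 0.85)
d = 0.55

n = ((1.960 + 1.036) / 0.55)²
n = (5.447)²
n ≈ 29.67
Round up to the next whole number: n = 30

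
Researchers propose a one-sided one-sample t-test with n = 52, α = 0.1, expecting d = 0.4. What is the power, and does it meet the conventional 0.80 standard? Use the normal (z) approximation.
Power ≈ 0.95; the study is adequately powered (power ≥ 0.80)

Power calculation (one-sample t-test, normal approximation):
z_β = d · √n - z_α
z_β = 0.4 · √52 - 1.282
z_β = 0.4 · 7.211 - 1.282
z_β = 1.603

Power = Φ(z_β) = Φ(1.603) ≈ 0.946

Effect size d = 0.4 is small by Cohen's convention (0.2/0.5/0.8).

Threshold: power ≥ 0.80 is conventionally adequate.
Power ≈ 0.95 → the study is adequately powered (power ≥ 0.80).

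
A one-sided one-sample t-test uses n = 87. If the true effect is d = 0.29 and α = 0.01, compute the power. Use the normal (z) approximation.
Power ≈ 0.65

Power calculation (one-sample t-test, normal approximation):
z_β = d · √n - z_α
z_β = 0.29 · √87 - 2.326
z_β = 0.29 · 9.327 - 2.326
z_β = 0.379

Power = Φ(z_β) = Φ(0.379) ≈ 0.648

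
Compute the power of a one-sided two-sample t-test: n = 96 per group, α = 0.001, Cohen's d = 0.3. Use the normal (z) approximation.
Power ≈ 0.16

Power calculation (two-sample t-test, normal approximation):
z_β = d · √(n/2) - z_α
z_β = 0.3 · √(96/2) - 3.090
z_β = 0.3 · 6.928 - 3.090
z_β = -1.012

Power = Φ(z_β) = Φ(-1.012) ≈ 0.156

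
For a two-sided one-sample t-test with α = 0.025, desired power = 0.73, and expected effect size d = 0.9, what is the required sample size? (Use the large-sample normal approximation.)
n = 11

Sample size formula (one-sample t-test, normal approximation):
n = ((z_{α/2} + z_β) / d)²

z_{α/2} = 2.241 (for α = 0.025, two-sided)
z_β = 0.613 (for power = 0.73)
d = 0.9

n = ((2.241 + 0.613) / 0.9)²
n = (3.171)²
n ≈ 10.06
Round up to the next whole number: n = 11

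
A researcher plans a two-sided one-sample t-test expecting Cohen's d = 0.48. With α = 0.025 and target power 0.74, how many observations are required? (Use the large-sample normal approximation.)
n = 37

Sample size formula (one-sample t-test, normal approximation):
n = ((z_{α/2} + z_β) / d)²

z_{α/2} = 2.241 (for α = 0.025, two-sided)
z_β = 0.643 (for power = 0.74)
d = 0.48

n = ((2.241 + 0.643) / 0.48)²
n = (6.008)²
n ≈ 36.10
Round up to the next whole number: n = 37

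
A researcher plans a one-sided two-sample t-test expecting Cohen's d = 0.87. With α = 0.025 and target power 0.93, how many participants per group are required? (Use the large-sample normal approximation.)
n = 32 per group

Sample size formula (two-sample t-test, normal approximation):
n = 2 · ((z_α + z_β) / d)²

z_α = 1.960 (for α = 0.025, one-sided)
z_β = 1.476 (for power = 0.93)
d = 0.87

n = 2 · ((1.960 + 1.476) / 0.87)²
n = 2 · (3.949)²
n ≈ 31.19
Round up to the next whole number: n = 32 per group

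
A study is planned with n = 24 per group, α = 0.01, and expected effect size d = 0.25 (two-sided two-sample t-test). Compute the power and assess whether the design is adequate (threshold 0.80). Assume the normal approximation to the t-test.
Power ≈ 0.04; the study is underpowered (power < 0.80)

Power calculation (two-sample t-test, normal approximation):
z_β = d · √(n/2) - z_{α/2}
z_β = 0.25 · √(24/2) - 2.576
z_β = 0.25 · 3.464 - 2.576
z_β = -1.710

Power = Φ(z_β) = Φ(-1.710) ≈ 0.044

Effect size d = 0.25 is small by Cohen's convention (0.2/0.5/0.8).

Threshold: power ≥ 0.80 is conventionally adequate.
Power ≈ 0.04 → the study is underpowered (power < 0.80).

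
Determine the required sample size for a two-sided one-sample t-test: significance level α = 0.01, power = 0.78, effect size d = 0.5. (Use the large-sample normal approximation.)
n = 45

Sample size formula (one-sample t-test, normal approximation):
n = ((z_{α/2} + z_β) / d)²

z_{α/2} = 2.576 (for α = 0.01, two-sided)
z_β = 0.772 (for power = 0.78)
d = 0.5

n = ((2.576 + 0.772) / 0.5)²
n = (6.696)²
n ≈ 44.84
Round up to the next whole number: n = 45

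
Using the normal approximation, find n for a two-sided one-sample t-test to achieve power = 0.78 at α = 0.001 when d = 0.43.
n = 90

Sample size formula (one-sample t-test, normal approximation):
n = ((z_{α/2} + z_β) / d)²

z_{α/2} = 3.291 (for α = 0.001, two-sided)
z_β = 0.772 (for power = 0.78)
d = 0.43

n = ((3.291 + 0.772) / 0.43)²
n = (9.449)²
n ≈ 89.28
Round up to the next whole number: n = 90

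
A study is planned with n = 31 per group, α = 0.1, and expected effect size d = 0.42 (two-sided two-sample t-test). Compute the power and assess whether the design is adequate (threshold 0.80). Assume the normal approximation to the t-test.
Power ≈ 0.50; the study is underpowered (power < 0.80)

Power calculation (two-sample t-test, normal approximation):
z_β = d · √(n/2) - z_{α/2}
z_β = 0.42 · √(31/2) - 1.645
z_β = 0.42 · 3.937 - 1.645
z_β = 0.009

Power = Φ(z_β) = Φ(0.009) ≈ 0.503

Effect size d = 0.42 is small by Cohen's convention (0.2/0.5/0.8).

Threshold: power ≥ 0.80 is conventionally adequate.
Power ≈ 0.50 → the study is underpowered (power < 0.80).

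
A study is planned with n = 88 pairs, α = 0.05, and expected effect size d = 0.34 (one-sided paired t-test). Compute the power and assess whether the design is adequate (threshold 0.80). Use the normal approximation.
Power ≈ 0.94; the study is adequately powered (power ≥ 0.80)

Power calculation (paired t-test, normal approximation):
z_β = d · √n - z_α
z_β = 0.34 · √88 - 1.645
z_β = 0.34 · 9.381 - 1.645
z_β = 1.545

Power = Φ(z_β) = Φ(1.545) ≈ 0.939

Effect size d = 0.34 is small by Cohen's convention (0.2/0.5/0.8).

Threshold: power ≥ 0.80 is conventionally adequate.
Power ≈ 0.94 → the study is adequately powered (power ≥ 0.80).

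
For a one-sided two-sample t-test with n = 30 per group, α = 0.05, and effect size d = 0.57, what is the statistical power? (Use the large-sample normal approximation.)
Power ≈ 0.71

Power calculation (two-sample t-test, normal approximation):
z_β = d · √(n/2) - z_α
z_β = 0.57 · √(30/2) - 1.645
z_β = 0.57 · 3.873 - 1.645
z_β = 0.563

Power = Φ(z_β) = Φ(0.563) ≈ 0.713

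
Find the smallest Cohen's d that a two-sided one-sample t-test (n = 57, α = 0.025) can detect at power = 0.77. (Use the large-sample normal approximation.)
d ≈ 0.39

Minimum detectable effect (one-sample t-test, normal approximation):
d = (z_{α/2} + z_β) / √n
d = (2.241 + 0.739) / √57
d = 2.980 / 7.550
d ≈ 0.39

By Cohen's convention (0.2 small / 0.5 medium / 0.8 large): small effect.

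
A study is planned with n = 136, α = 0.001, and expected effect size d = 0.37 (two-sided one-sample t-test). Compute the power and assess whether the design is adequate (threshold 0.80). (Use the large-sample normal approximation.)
Power ≈ 0.85; the study is adequately powered (power ≥ 0.80)

Power calculation (one-sample t-test, normal approximation):
z_β = d · √n - z_{α/2}
z_β = 0.37 · √136 - 3.291
z_β = 0.37 · 11.662 - 3.291
z_β = 1.024

Power = Φ(z_β) = Φ(1.024) ≈ 0.847

Effect size d = 0.37 is small by Cohen's convention (0.2/0.5/0.8).

Threshold: power ≥ 0.80 is conventionally adequate.
Power ≈ 0.85 → the study is adequately powered (power ≥ 0.80).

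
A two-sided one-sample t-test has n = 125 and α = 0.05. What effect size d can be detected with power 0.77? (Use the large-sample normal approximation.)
d ≈ 0.24

Minimum detectable effect (one-sample t-test, normal approximation):
d = (z_{α/2} + z_β) / √n
d = (1.960 + 0.739) / √125
d = 2.699 / 11.180
d ≈ 0.24

By Cohen's convention (0.2 small / 0.5 medium / 0.8 large): small effect.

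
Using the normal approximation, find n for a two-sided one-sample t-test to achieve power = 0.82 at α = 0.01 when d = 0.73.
n = 23

Sample size formula (one-sample t-test, normal approximation):
n = ((z_{α/2} + z_β) / d)²

z_{α/2} = 2.576 (for α = 0.01, two-sided)
z_β = 0.915 (for power = 0.82)
d = 0.73

n = ((2.576 + 0.915) / 0.73)²
n = (4.782)²
n ≈ 22.87
Round up to the next whole number: n = 23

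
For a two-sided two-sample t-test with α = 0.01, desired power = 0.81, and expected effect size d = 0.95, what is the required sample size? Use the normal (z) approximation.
n = 27 per group

Sample size formula (two-sample t-test, normal approximation):
n = 2 · ((z_{α/2} + z_β) / d)²

z_{α/2} = 2.576 (for α = 0.01, two-sided)
z_β = 0.878 (for power = 0.81)
d = 0.95

n = 2 · ((2.576 + 0.878) / 0.95)²
n = 2 · (3.636)²
n ≈ 26.44
Round up to the next whole number: n = 27 per group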